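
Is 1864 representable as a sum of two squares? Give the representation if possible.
10² + 42² (a=10, b=42)

Factorization: 1864 = 2^3 × 233
By Fermat: n is sum of two squares iff every prime p ≡ 3 (mod 4) appears to even power.
All primes ≡ 3 (mod 4) appear to even power.
Search a = 0, 1, 2, … for 1864 - a² a perfect square: first hit at a = 10: 1864 - 100 = 1764 = 42².
1864 = 10² + 42² = 100 + 1764 ✓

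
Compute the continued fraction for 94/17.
[5; 1, 1, 8]

Euclidean algorithm steps:
94 = 5 × 17 + 9
17 = 1 × 9 + 8
9 = 1 × 8 + 1
8 = 8 × 1 + 0
Continued fraction: [5; 1, 1, 8]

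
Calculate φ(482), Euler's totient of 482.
240

482 = 2 × 241
φ(n) = n × ∏(1 - 1/p) for each prime p dividing n
φ(482) = 482 × (1 - 1/2) × (1 - 1/241) = 240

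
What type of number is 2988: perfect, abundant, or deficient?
abundant

Proper divisors of 2988: sum = 1 + 2 + 3 + 4 + 6 + 9 + 12 + 18 + ... + 498 + 747 + 996 + 1494 (17 divisors) = 4656
Since 4656 > 2988, 2988 is abundant.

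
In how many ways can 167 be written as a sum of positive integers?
207890420102

p(n) counts ways to write n as a sum of positive integers (order ignored).
Euler's pentagonal recurrence: p(k) = p(k-1) + p(k-2) - p(k-5) - p(k-7) + p(k-12) + p(k-15) - ... (offsets j(3j∓1)/2, signs ++--, p(0)=1, p(<0)=0).
DP table for k = 0..166: p(0)=1, p(1)=1, p(2)=2, p(3)=3, p(4)=5, p(5)=7, p(6)=11, p(7)=15, p(8)=22, p(9)=30, p(10)=42, p(11)=56, p(12)=77, p(13)=101, p(14)=135, p(15)=176, p(16)=231, p(17)=297, p(18)=385, p(19)=490, p(20)=627, p(21)=792, p(22)=1002, p(23)=1255, p(24)=1575, p(25)=1958, p(26)=2436, p(27)=3010, p(28)=3718, p(29)=4565, p(30)=5604, p(31)=6842, p(32)=8349, p(33)=10143, p(34)=12310, p(35)=14883, p(36)=17977, p(37)=21637, p(38)=26015, p(39)=31185, p(40)=37338, p(41)=44583, p(42)=53174, p(43)=63261, p(44)=75175, p(45)=89134, p(46)=105558, p(47)=124754, p(48)=147273, p(49)=173525, p(50)=204226, p(51)=239943, p(52)=281589, p(53)=329931, p(54)=386155, p(55)=451276, p(56)=526823, p(57)=614154, p(58)=715220, p(59)=831820, p(60)=966467, p(61)=1121505, p(62)=1300156, p(63)=1505499, p(64)=1741630, p(65)=2012558, p(66)=2323520, p(67)=2679689, p(68)=3087735, p(69)=3554345, p(70)=4087968, p(71)=4697205, p(72)=5392783, p(73)=6185689, p(74)=7089500, p(75)=8118264, p(76)=9289091, p(77)=10619863, p(78)=12132164, p(79)=13848650, p(80)=15796476, p(81)=18004327, p(82)=20506255, p(83)=23338469, p(84)=26543660, p(85)=30167357, p(86)=34262962, p(87)=38887673, p(88)=44108109, p(89)=49995925, p(90)=56634173, p(91)=64112359, p(92)=72533807, p(93)=82010177, p(94)=92669720, p(95)=104651419, p(96)=118114304, p(97)=133230930, p(98)=150198136, p(99)=169229875, p(100)=190569292, p(101)=214481126, p(102)=241265379, p(103)=271248950, p(104)=304801365, p(105)=342325709, p(106)=384276336, p(107)=431149389, p(108)=483502844, p(109)=541946240, p(110)=607163746, p(111)=679903203, p(112)=761002156, p(113)=851376628, p(114)=952050665, p(115)=1064144451, p(116)=1188908248, p(117)=1327710076, p(118)=1482074143, p(119)=1653668665, p(120)=1844349560, p(121)=2056148051, p(122)=2291320912, p(123)=2552338241, p(124)=2841940500, p(125)=3163127352, p(126)=3519222692, p(127)=3913864295, p(128)=4351078600, p(129)=4835271870, p(130)=5371315400, p(131)=5964539504, p(132)=6620830889, p(133)=7346629512, p(134)=8149040695, p(135)=9035836076, p(136)=10015581680, p(137)=11097645016, p(138)=12292341831, p(139)=13610949895, p(140)=15065878135, p(141)=16670689208, p(142)=18440293320, p(143)=20390982757, p(144)=22540654445, p(145)=24908858009, p(146)=27517052599, p(147)=30388671978, p(148)=33549419497, p(149)=37027355200, p(150)=40853235313, p(151)=45060624582, p(152)=49686288421, p(153)=54770336324, p(154)=60356673280, p(155)=66493182097, p(156)=73232243759, p(157)=80630964769, p(158)=88751778802, p(159)=97662728555, p(160)=107438159466, p(161)=118159068427, p(162)=129913904637, p(163)=142798995930, p(164)=156919475295, p(165)=172389800255, p(166)=189334822579.
Final step: p(167) = p(166) + p(165) - p(162) - p(160) + p(155) + p(152) - p(145) - p(141) + p(132) + p(127) - p(116) - p(110) + p(97) + p(90) - p(75) - p(67) + p(50) + p(41) - p(22) - p(12)
= 189334822579 + 172389800255 - 129913904637 - 107438159466 + 66493182097 + 49686288421 - 24908858009 - 16670689208 + 6620830889 + 3913864295 - 1188908248 - 607163746 + 133230930 + 56634173 - 8118264 - 2679689 + 204226 + 44583 - 1002 - 77
= 207890420102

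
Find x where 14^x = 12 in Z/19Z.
15

Baby-step giant-step with step n = ⌈√19⌉ = 5.
Baby steps 14^j mod 19 (j:value) for j=0..4: 0:1, 1:14, 2:6, 3:8, 4:17.
Giant-step multiplier: 14^(-5) ≡ 14^(18-5) = 14^13 ≡ 2 (mod 19).
Giant steps γ_i = 12·2^i mod 19: γ_0=12, γ_1=5, γ_2=10, γ_3=1 (in table at j=0).
x = i·n + j = 3·5 + 0 = 15.
Check: 14^15 ≡ 12 (mod 19).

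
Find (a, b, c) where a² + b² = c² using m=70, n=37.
(3531, 5180, 6269)

Euclid's formula: a = m² - n², b = 2mn, c = m² + n²
m = 70, n = 37
a = 70² - 37² = 4900 - 1369 = 3531
b = 2 × 70 × 37 = 5180
c = 70² + 37² = 4900 + 1369 = 6269
Verification: 3531² + 5180² = 12467961 + 26832400 = 39300361 = 6269² ✓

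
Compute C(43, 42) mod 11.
10

Using Lucas' theorem:
Write n=43 and k=42 in base 11:
n in base 11: [3, 10]
k in base 11: [3, 9]
C(43,42) mod 11 = ∏ C(n_i, k_i) mod 11
Digit binomials (mod 11): C(3,3) = 1; C(10,9) = 10
Product: 1 × 10 = 10 ≡ 10 (mod 11)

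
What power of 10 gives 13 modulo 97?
83

Baby-step giant-step with step n = ⌈√97⌉ = 10.
Baby steps 10^j mod 97 (j:value) for j=0..9: 0:1, 1:10, 2:3, 3:30, 4:9, 5:90, 6:27, 7:76, 8:81, 9:34.
Giant-step multiplier: 10^(-10) ≡ 10^(96-10) = 10^86 ≡ 2 (mod 97).
Giant steps γ_i = 13·2^i mod 97: γ_0=13, γ_1=26, γ_2=52, γ_3=7, γ_4=14, γ_5=28, γ_6=56, γ_7=15, γ_8=30 (in table at j=3).
x = i·n + j = 8·10 + 3 = 83.
Check: 10^83 ≡ 13 (mod 97).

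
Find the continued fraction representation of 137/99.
[1; 2, 1, 1, 1, 1, 7]

Euclidean algorithm steps:
137 = 1 × 99 + 38
99 = 2 × 38 + 23
38 = 1 × 23 + 15
23 = 1 × 15 + 8
15 = 1 × 8 + 7
8 = 1 × 7 + 1
7 = 7 × 1 + 0
Continued fraction: [1; 2, 1, 1, 1, 1, 7]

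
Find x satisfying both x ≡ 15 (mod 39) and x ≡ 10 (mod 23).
171

Using Chinese Remainder Theorem:
M = 39 × 23 = 897
M1 = 23, M2 = 39
y1 = 23^(-1) mod 39 = 17
y2 = 39^(-1) mod 23 = 13
x = (15×23×17 + 10×39×13) mod 897 = 171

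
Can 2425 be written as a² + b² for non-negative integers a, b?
11² + 48² (a=11, b=48)

Factorization: 2425 = 5^2 × 97
By Fermat: n is sum of two squares iff every prime p ≡ 3 (mod 4) appears to even power.
All primes ≡ 3 (mod 4) appear to even power.
Search a = 0, 1, 2, … for 2425 - a² a perfect square: first hit at a = 11: 2425 - 121 = 2304 = 48².
2425 = 11² + 48² = 121 + 2304 ✓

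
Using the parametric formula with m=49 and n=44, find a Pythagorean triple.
(465, 4312, 4337)

Euclid's formula: a = m² - n², b = 2mn, c = m² + n²
m = 49, n = 44
a = 49² - 44² = 2401 - 1936 = 465
b = 2 × 49 × 44 = 4312
c = 49² + 44² = 2401 + 1936 = 4337
Verification: 465² + 4312² = 216225 + 18593344 = 18809569 = 4337² ✓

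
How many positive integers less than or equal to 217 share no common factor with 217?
180

217 = 7 × 31
φ(n) = n × ∏(1 - 1/p) for each prime p dividing n
φ(217) = 217 × (1 - 1/7) × (1 - 1/31) = 180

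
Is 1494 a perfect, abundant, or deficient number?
abundant

Proper divisors of 1494: sum = 1 + 2 + 3 + 6 + 9 + 18 + 83 + 166 + 249 + 498 + 747 = 1782
Since 1782 > 1494, 1494 is abundant.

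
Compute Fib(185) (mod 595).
90

Matrix identity: Q^n = [[F_(n+1), F_n], [F_n, F_(n-1)]] with Q = [[1,1],[1,0]].
n = 185 = 10111001₂. Square-and-multiply, entries mod 595:
Q^1 = [[1,1],[1,0]]
Q^2 = (Q^1)² = [[2,1],[1,1]]
Q^5 = (Q^2)²·Q = [[8,5],[5,3]]
Q^11 = (Q^5)²·Q = [[144,89],[89,55]]
Q^23 = (Q^11)²·Q = [[553,97],[97,456]]
Q^46 = (Q^23)² = [[463,293],[293,170]]
Q^92 = (Q^46)² = [[338,424],[424,509]]
Q^185 = (Q^92)²·Q = [[433,90],[90,343]]
F_185 mod 595 = Q^185[0][1] = 90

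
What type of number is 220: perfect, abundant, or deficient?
abundant

Proper divisors of 220: sum = 1 + 2 + 4 + 5 + 10 + 11 + 20 + 22 + 44 + 55 + 110 = 284
Since 284 > 220, 220 is abundant.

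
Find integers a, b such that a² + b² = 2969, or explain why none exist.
37² + 40² (a=37, b=40)

Factorization: 2969 = 2969
By Fermat: n is sum of two squares iff every prime p ≡ 3 (mod 4) appears to even power.
All primes ≡ 3 (mod 4) appear to even power.
Search a = 0, 1, 2, … for 2969 - a² a perfect square: first hit at a = 37: 2969 - 1369 = 1600 = 40².
2969 = 37² + 40² = 1369 + 1600 ✓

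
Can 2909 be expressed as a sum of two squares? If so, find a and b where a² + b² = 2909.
10² + 53² (a=10, b=53)

Factorization: 2909 = 2909
By Fermat: n is sum of two squares iff every prime p ≡ 3 (mod 4) appears to even power.
All primes ≡ 3 (mod 4) appear to even power.
Search a = 0, 1, 2, … for 2909 - a² a perfect square: first hit at a = 10: 2909 - 100 = 2809 = 53².
2909 = 10² + 53² = 100 + 2809 ✓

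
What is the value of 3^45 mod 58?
31

Repeated squaring. Binary of 45 = 101101.
3^1 ≡ 3 (mod 58); 3^2 ≡ 9 (mod 58); 3^4 ≡ 23 (mod 58); 3^8 ≡ 7 (mod 58); 3^16 ≡ 49 (mod 58); 3^32 ≡ 23 (mod 58)
3^45 = 3^1 × 3^4 × 3^8 × 3^32 ≡ 31 (mod 58)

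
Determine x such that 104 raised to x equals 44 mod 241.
45

Baby-step giant-step with step n = ⌈√241⌉ = 16.
Baby steps 104^j mod 241 (j:value) for j=0..15: 0:1, 1:104, 2:212, 3:117, 4:118, 5:222, 6:193, 7:69, 8:187, 9:168, 10:120, 11:189, 12:135, 13:62, 14:182, 15:130.
Giant-step multiplier: 104^(-16) ≡ 104^(240-16) = 104^224 ≡ 231 (mod 241).
Giant steps γ_i = 44·231^i mod 241: γ_0=44, γ_1=42, γ_2=62 (in table at j=13).
x = i·n + j = 2·16 + 13 = 45.
Check: 104^45 ≡ 44 (mod 241).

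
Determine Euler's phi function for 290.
112

290 = 2 × 5 × 29
φ(n) = n × ∏(1 - 1/p) for each prime p dividing n
φ(290) = 290 × (1 - 1/2) × (1 - 1/5) × (1 - 1/29) = 112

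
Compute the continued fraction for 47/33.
[1; 2, 2, 1, 4]

Euclidean algorithm steps:
47 = 1 × 33 + 14
33 = 2 × 14 + 5
14 = 2 × 5 + 4
5 = 1 × 4 + 1
4 = 4 × 1 + 0
Continued fraction: [1; 2, 2, 1, 4]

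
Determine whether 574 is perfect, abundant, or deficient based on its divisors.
deficient

Proper divisors of 574: sum = 1 + 2 + 7 + 14 + 41 + 82 + 287 = 434
Since 434 < 574, 574 is deficient.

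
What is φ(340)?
128

340 = 2^2 × 5 × 17
φ(n) = n × ∏(1 - 1/p) for each prime p dividing n
φ(340) = 340 × (1 - 1/2) × (1 - 1/5) × (1 - 1/17) = 128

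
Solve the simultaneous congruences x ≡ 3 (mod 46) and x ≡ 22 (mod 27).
49

Using Chinese Remainder Theorem:
M = 46 × 27 = 1242
M1 = 27, M2 = 46
y1 = 27^(-1) mod 46 = 29
y2 = 46^(-1) mod 27 = 10
x = (3×27×29 + 22×46×10) mod 1242 = 49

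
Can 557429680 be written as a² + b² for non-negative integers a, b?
Not possible

Factorization: 557429680 = 2^4 × 5 × 191^3
By Fermat: n is sum of two squares iff every prime p ≡ 3 (mod 4) appears to even power.
Prime(s) ≡ 3 (mod 4) with odd exponent: [(191, 3)]
Therefore 557429680 cannot be expressed as a² + b².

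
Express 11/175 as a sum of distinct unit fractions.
1/16 + 1/2800

Greedy algorithm:
11/175: ceiling(175/11) = 16, use 1/16
1/2800: ceiling(2800/1) = 2800, use 1/2800
Result: 11/175 = 1/16 + 1/2800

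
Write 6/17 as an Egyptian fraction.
1/3 + 1/51

Greedy algorithm:
6/17: ceiling(17/6) = 3, use 1/3
1/51: ceiling(51/1) = 51, use 1/51
Result: 6/17 = 1/3 + 1/51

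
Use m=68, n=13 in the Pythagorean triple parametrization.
(4455, 1768, 4793)

Euclid's formula: a = m² - n², b = 2mn, c = m² + n²
m = 68, n = 13
a = 68² - 13² = 4624 - 169 = 4455
b = 2 × 68 × 13 = 1768
c = 68² + 13² = 4624 + 169 = 4793
Verification: 4455² + 1768² = 19847025 + 3125824 = 22972849 = 4793² ✓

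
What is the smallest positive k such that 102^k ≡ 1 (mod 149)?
37

149 is prime, so ord(102) divides φ(149) = 148.
Divisors of 148: 1, 2, 4, 37, 74, 148.
Repeated squaring: 102^1 ≡ 102, 102^2 ≡ 123, 102^4 ≡ 80, 102^8 ≡ 142, 102^16 ≡ 49, 102^32 ≡ 17, 102^64 ≡ 140, 102^128 ≡ 81 (mod 149).
Test 102^d mod 149 for each divisor d in increasing order:
102^1 ≡ 102
102^2 ≡ 123
102^4 ≡ 80
102^37 = 102^32·102^4·102^1 ≡ 1  ← first divisor giving 1
The order is 37.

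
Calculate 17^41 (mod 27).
8

Repeated squaring. Binary of 41 = 101001.
17^1 ≡ 17 (mod 27); 17^2 ≡ 19 (mod 27); 17^4 ≡ 10 (mod 27); 17^8 ≡ 19 (mod 27); 17^16 ≡ 10 (mod 27); 17^32 ≡ 19 (mod 27)
17^41 = 17^1 × 17^8 × 17^32 ≡ 8 (mod 27)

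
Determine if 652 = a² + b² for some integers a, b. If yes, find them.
Not possible

Factorization: 652 = 2^2 × 163
By Fermat: n is sum of two squares iff every prime p ≡ 3 (mod 4) appears to even power.
Prime(s) ≡ 3 (mod 4) with odd exponent: [(163, 1)]
Therefore 652 cannot be expressed as a² + b².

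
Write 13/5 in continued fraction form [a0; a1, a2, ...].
[2; 1, 1, 2]

Euclidean algorithm steps:
13 = 2 × 5 + 3
5 = 1 × 3 + 2
3 = 1 × 2 + 1
2 = 2 × 1 + 0
Continued fraction: [2; 1, 1, 2]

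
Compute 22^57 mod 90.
82

Repeated squaring. Binary of 57 = 111001.
22^1 ≡ 22 (mod 90); 22^2 ≡ 34 (mod 90); 22^4 ≡ 76 (mod 90); 22^8 ≡ 16 (mod 90); 22^16 ≡ 76 (mod 90); 22^32 ≡ 16 (mod 90)
22^57 = 22^1 × 22^8 × 22^16 × 22^32 ≡ 82 (mod 90)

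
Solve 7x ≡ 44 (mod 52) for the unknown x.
x ≡ 36 (mod 52)

gcd(7, 52) = 1, which divides 44, so solutions exist.
Find 7^(-1) mod 52 by the extended Euclidean algorithm:
52 = 7 × 7 + 3  ⟹  3 = (1)·52 + (-7)·7
7 = 2 × 3 + 1  ⟹  1 = (-2)·52 + (15)·7
So (15)·7 ≡ 1 (mod 52), i.e. 7^(-1) ≡ 15 (mod 52).
x ≡ 15 × 44 = 660 ≡ 36 (mod 52).
Check: 7 × 36 = 252 ≡ 44 (mod 52).
Unique solution: x ≡ 36 (mod 52)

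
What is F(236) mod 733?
261

Matrix identity: Q^n = [[F_(n+1), F_n], [F_n, F_(n-1)]] with Q = [[1,1],[1,0]].
n = 236 = 11101100₂. Square-and-multiply, entries mod 733:
Q^1 = [[1,1],[1,0]]
Q^3 = (Q^1)²·Q = [[3,2],[2,1]]
Q^7 = (Q^3)²·Q = [[21,13],[13,8]]
Q^14 = (Q^7)² = [[610,377],[377,233]]
Q^29 = (Q^14)²·Q = [[85,396],[396,422]]
Q^59 = (Q^29)²·Q = [[512,582],[582,663]]
Q^118 = (Q^59)² = [[541,694],[694,580]]
Q^236 = (Q^118)² = [[269,261],[261,8]]
F_236 mod 733 = Q^236[0][1] = 261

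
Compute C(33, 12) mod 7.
4

Using Lucas' theorem:
Write n=33 and k=12 in base 7:
n in base 7: [4, 5]
k in base 7: [1, 5]
C(33,12) mod 7 = ∏ C(n_i, k_i) mod 7
Digit binomials (mod 7): C(4,1) = 4; C(5,5) = 1
Product: 4 × 1 = 4 ≡ 4 (mod 7)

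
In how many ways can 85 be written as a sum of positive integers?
30167357

p(n) counts ways to write n as a sum of positive integers (order ignored).
Euler's pentagonal recurrence: p(k) = p(k-1) + p(k-2) - p(k-5) - p(k-7) + p(k-12) + p(k-15) - ... (offsets j(3j∓1)/2, signs ++--, p(0)=1, p(<0)=0).
DP table for k = 0..84: p(0)=1, p(1)=1, p(2)=2, p(3)=3, p(4)=5, p(5)=7, p(6)=11, p(7)=15, p(8)=22, p(9)=30, p(10)=42, p(11)=56, p(12)=77, p(13)=101, p(14)=135, p(15)=176, p(16)=231, p(17)=297, p(18)=385, p(19)=490, p(20)=627, p(21)=792, p(22)=1002, p(23)=1255, p(24)=1575, p(25)=1958, p(26)=2436, p(27)=3010, p(28)=3718, p(29)=4565, p(30)=5604, p(31)=6842, p(32)=8349, p(33)=10143, p(34)=12310, p(35)=14883, p(36)=17977, p(37)=21637, p(38)=26015, p(39)=31185, p(40)=37338, p(41)=44583, p(42)=53174, p(43)=63261, p(44)=75175, p(45)=89134, p(46)=105558, p(47)=124754, p(48)=147273, p(49)=173525, p(50)=204226, p(51)=239943, p(52)=281589, p(53)=329931, p(54)=386155, p(55)=451276, p(56)=526823, p(57)=614154, p(58)=715220, p(59)=831820, p(60)=966467, p(61)=1121505, p(62)=1300156, p(63)=1505499, p(64)=1741630, p(65)=2012558, p(66)=2323520, p(67)=2679689, p(68)=3087735, p(69)=3554345, p(70)=4087968, p(71)=4697205, p(72)=5392783, p(73)=6185689, p(74)=7089500, p(75)=8118264, p(76)=9289091, p(77)=10619863, p(78)=12132164, p(79)=13848650, p(80)=15796476, p(81)=18004327, p(82)=20506255, p(83)=23338469, p(84)=26543660.
Final step: p(85) = p(84) + p(83) - p(80) - p(78) + p(73) + p(70) - p(63) - p(59) + p(50) + p(45) - p(34) - p(28) + p(15) + p(8)
= 26543660 + 23338469 - 15796476 - 12132164 + 6185689 + 4087968 - 1505499 - 831820 + 204226 + 89134 - 12310 - 3718 + 176 + 22
= 30167357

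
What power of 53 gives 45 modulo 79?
14

Baby-step giant-step with step n = ⌈√79⌉ = 9.
Baby steps 53^j mod 79 (j:value) for j=0..8: 0:1, 1:53, 2:44, 3:41, 4:40, 5:66, 6:22, 7:60, 8:20.
Giant-step multiplier: 53^(-9) ≡ 53^(78-9) = 53^69 ≡ 12 (mod 79).
Giant steps γ_i = 45·12^i mod 79: γ_0=45, γ_1=66 (in table at j=5).
x = i·n + j = 1·9 + 5 = 14.
Check: 53^14 ≡ 45 (mod 79).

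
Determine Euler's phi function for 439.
438

439 = 439
φ(n) = n × ∏(1 - 1/p) for each prime p dividing n
φ(439) = 439 × (1 - 1/439) = 438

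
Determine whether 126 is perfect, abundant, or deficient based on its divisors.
abundant

Proper divisors of 126: sum = 1 + 2 + 3 + 6 + 7 + 9 + 14 + 18 + 21 + 42 + 63 = 186
Since 186 > 126, 126 is abundant.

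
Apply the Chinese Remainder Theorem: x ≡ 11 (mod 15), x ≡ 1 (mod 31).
311

Using Chinese Remainder Theorem:
M = 15 × 31 = 465
M1 = 31, M2 = 15
y1 = 31^(-1) mod 15 = 1
y2 = 15^(-1) mod 31 = 29
x = (11×31×1 + 1×15×29) mod 465 = 311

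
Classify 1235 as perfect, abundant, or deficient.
deficient

Proper divisors of 1235: sum = 1 + 5 + 13 + 19 + 65 + 95 + 247 = 445
Since 445 < 1235, 1235 is deficient.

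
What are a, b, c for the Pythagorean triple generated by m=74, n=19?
(5115, 2812, 5837)

Euclid's formula: a = m² - n², b = 2mn, c = m² + n²
m = 74, n = 19
a = 74² - 19² = 5476 - 361 = 5115
b = 2 × 74 × 19 = 2812
c = 74² + 19² = 5476 + 361 = 5837
Verification: 5115² + 2812² = 26163225 + 7907344 = 34070569 = 5837² ✓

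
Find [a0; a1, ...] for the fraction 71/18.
[3; 1, 17]

Euclidean algorithm steps:
71 = 3 × 18 + 17
18 = 1 × 17 + 1
17 = 17 × 1 + 0
Continued fraction: [3; 1, 17]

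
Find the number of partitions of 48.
147273

p(n) counts ways to write n as a sum of positive integers (order ignored).
Euler's pentagonal recurrence: p(k) = p(k-1) + p(k-2) - p(k-5) - p(k-7) + p(k-12) + p(k-15) - ... (offsets j(3j∓1)/2, signs ++--, p(0)=1, p(<0)=0).
DP table for k = 0..47: p(0)=1, p(1)=1, p(2)=2, p(3)=3, p(4)=5, p(5)=7, p(6)=11, p(7)=15, p(8)=22, p(9)=30, p(10)=42, p(11)=56, p(12)=77, p(13)=101, p(14)=135, p(15)=176, p(16)=231, p(17)=297, p(18)=385, p(19)=490, p(20)=627, p(21)=792, p(22)=1002, p(23)=1255, p(24)=1575, p(25)=1958, p(26)=2436, p(27)=3010, p(28)=3718, p(29)=4565, p(30)=5604, p(31)=6842, p(32)=8349, p(33)=10143, p(34)=12310, p(35)=14883, p(36)=17977, p(37)=21637, p(38)=26015, p(39)=31185, p(40)=37338, p(41)=44583, p(42)=53174, p(43)=63261, p(44)=75175, p(45)=89134, p(46)=105558, p(47)=124754.
Final step: p(48) = p(47) + p(46) - p(43) - p(41) + p(36) + p(33) - p(26) - p(22) + p(13) + p(8)
= 124754 + 105558 - 63261 - 44583 + 17977 + 10143 - 2436 - 1002 + 101 + 22
= 147273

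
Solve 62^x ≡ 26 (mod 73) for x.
49

Baby-step giant-step with step n = ⌈√73⌉ = 9.
Baby steps 62^j mod 73 (j:value) for j=0..8: 0:1, 1:62, 2:48, 3:56, 4:41, 5:60, 6:70, 7:33, 8:2.
Giant-step multiplier: 62^(-9) ≡ 62^(72-9) = 62^63 ≡ 63 (mod 73).
Giant steps γ_i = 26·63^i mod 73: γ_0=26, γ_1=32, γ_2=45, γ_3=61, γ_4=47, γ_5=41 (in table at j=4).
x = i·n + j = 5·9 + 4 = 49.
Check: 62^49 ≡ 26 (mod 73).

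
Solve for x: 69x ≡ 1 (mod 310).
9

gcd(69, 310) = 1, so the inverse exists.
Extended Euclidean algorithm on (310, 69):
310 = 4 × 69 + 34  ⟹  34 = (1)·310 + (-4)·69
69 = 2 × 34 + 1  ⟹  1 = (-2)·310 + (9)·69
So (9)·69 ≡ 1 (mod 310), i.e. 69^(-1) ≡ 9 (mod 310).
Check: 69 × 9 = 621 ≡ 1 (mod 310)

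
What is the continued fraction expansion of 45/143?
[0; 3, 5, 1, 1, 1, 2]

Euclidean algorithm steps:
45 = 0 × 143 + 45
143 = 3 × 45 + 8
45 = 5 × 8 + 5
8 = 1 × 5 + 3
5 = 1 × 3 + 2
3 = 1 × 2 + 1
2 = 2 × 1 + 0
Continued fraction: [0; 3, 5, 1, 1, 1, 2]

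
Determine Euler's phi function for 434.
180

434 = 2 × 7 × 31
φ(n) = n × ∏(1 - 1/p) for each prime p dividing n
φ(434) = 434 × (1 - 1/2) × (1 - 1/7) × (1 - 1/31) = 180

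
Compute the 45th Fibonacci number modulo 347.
112

Matrix identity: Q^n = [[F_(n+1), F_n], [F_n, F_(n-1)]] with Q = [[1,1],[1,0]].
n = 45 = 101101₂. Square-and-multiply, entries mod 347:
Q^1 = [[1,1],[1,0]]
Q^2 = (Q^1)² = [[2,1],[1,1]]
Q^5 = (Q^2)²·Q = [[8,5],[5,3]]
Q^11 = (Q^5)²·Q = [[144,89],[89,55]]
Q^22 = (Q^11)² = [[203,14],[14,189]]
Q^45 = (Q^22)²·Q = [[48,112],[112,283]]
F_45 mod 347 = Q^45[0][1] = 112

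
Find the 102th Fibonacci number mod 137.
92

Matrix identity: Q^n = [[F_(n+1), F_n], [F_n, F_(n-1)]] with Q = [[1,1],[1,0]].
n = 102 = 1100110₂. Square-and-multiply, entries mod 137:
Q^1 = [[1,1],[1,0]]
Q^3 = (Q^1)²·Q = [[3,2],[2,1]]
Q^6 = (Q^3)² = [[13,8],[8,5]]
Q^12 = (Q^6)² = [[96,7],[7,89]]
Q^25 = (Q^12)²·Q = [[11,86],[86,62]]
Q^51 = (Q^25)²·Q = [[95,119],[119,113]]
Q^102 = (Q^51)² = [[33,92],[92,78]]
F_102 mod 137 = Q^102[0][1] = 92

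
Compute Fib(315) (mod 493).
187

Matrix identity: Q^n = [[F_(n+1), F_n], [F_n, F_(n-1)]] with Q = [[1,1],[1,0]].
n = 315 = 100111011₂. Square-and-multiply, entries mod 493:
Q^1 = [[1,1],[1,0]]
Q^2 = (Q^1)² = [[2,1],[1,1]]
Q^4 = (Q^2)² = [[5,3],[3,2]]
Q^9 = (Q^4)²·Q = [[55,34],[34,21]]
Q^19 = (Q^9)²·Q = [[356,237],[237,119]]
Q^39 = (Q^19)²·Q = [[173,2],[2,171]]
Q^78 = (Q^39)² = [[353,195],[195,158]]
Q^157 = (Q^78)²·Q = [[3,437],[437,59]]
Q^315 = (Q^157)²·Q = [[166,187],[187,472]]
F_315 mod 493 = Q^315[0][1] = 187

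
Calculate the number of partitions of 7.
15

p(n) counts ways to write n as a sum of positive integers (order ignored).
Examples: 7; 6 + 1; 5 + 2; 5 + 1 + 1; 4 + 3; ... (15 total)
p(7) = 15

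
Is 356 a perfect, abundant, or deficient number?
deficient

Proper divisors of 356: sum = 1 + 2 + 4 + 89 + 178 = 274
Since 274 < 356, 356 is deficient.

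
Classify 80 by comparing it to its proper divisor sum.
abundant

Proper divisors of 80: sum = 1 + 2 + 4 + 5 + 8 + 10 + 16 + 20 + 40 = 106
Since 106 > 80, 80 is abundant.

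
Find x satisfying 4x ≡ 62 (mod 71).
x ≡ 51 (mod 71)

gcd(4, 71) = 1, which divides 62, so solutions exist.
Find 4^(-1) mod 71 by the extended Euclidean algorithm:
71 = 17 × 4 + 3  ⟹  3 = (1)·71 + (-17)·4
4 = 1 × 3 + 1  ⟹  1 = (-1)·71 + (18)·4
So (18)·4 ≡ 1 (mod 71), i.e. 4^(-1) ≡ 18 (mod 71).
x ≡ 18 × 62 = 1116 ≡ 51 (mod 71).
Check: 4 × 51 = 204 ≡ 62 (mod 71).
Unique solution: x ≡ 51 (mod 71)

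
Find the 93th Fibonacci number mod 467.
215

Matrix identity: Q^n = [[F_(n+1), F_n], [F_n, F_(n-1)]] with Q = [[1,1],[1,0]].
n = 93 = 1011101₂. Square-and-multiply, entries mod 467:
Q^1 = [[1,1],[1,0]]
Q^2 = (Q^1)² = [[2,1],[1,1]]
Q^5 = (Q^2)²·Q = [[8,5],[5,3]]
Q^11 = (Q^5)²·Q = [[144,89],[89,55]]
Q^23 = (Q^11)²·Q = [[135,170],[170,432]]
Q^46 = (Q^23)² = [[425,188],[188,237]]
Q^93 = (Q^46)²·Q = [[449,215],[215,234]]
F_93 mod 467 = Q^93[0][1] = 215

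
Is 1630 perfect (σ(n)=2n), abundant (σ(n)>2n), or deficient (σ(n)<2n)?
deficient

Proper divisors of 1630: sum = 1 + 2 + 5 + 10 + 163 + 326 + 815 = 1322
Since 1322 < 1630, 1630 is deficient.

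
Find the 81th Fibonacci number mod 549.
88

Matrix identity: Q^n = [[F_(n+1), F_n], [F_n, F_(n-1)]] with Q = [[1,1],[1,0]].
n = 81 = 1010001₂. Square-and-multiply, entries mod 549:
Q^1 = [[1,1],[1,0]]
Q^2 = (Q^1)² = [[2,1],[1,1]]
Q^5 = (Q^2)²·Q = [[8,5],[5,3]]
Q^10 = (Q^5)² = [[89,55],[55,34]]
Q^20 = (Q^10)² = [[515,177],[177,338]]
Q^40 = (Q^20)² = [[94,6],[6,88]]
Q^81 = (Q^40)²·Q = [[82,88],[88,543]]
F_81 mod 549 = Q^81[0][1] = 88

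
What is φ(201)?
132

201 = 3 × 67
φ(n) = n × ∏(1 - 1/p) for each prime p dividing n
φ(201) = 201 × (1 - 1/3) × (1 - 1/67) = 132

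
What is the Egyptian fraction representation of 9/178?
1/20 + 1/1780

Greedy algorithm:
9/178: ceiling(178/9) = 20, use 1/20
1/1780: ceiling(1780/1) = 1780, use 1/1780
Result: 9/178 = 1/20 + 1/1780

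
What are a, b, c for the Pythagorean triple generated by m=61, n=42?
(1957, 5124, 5485)

Euclid's formula: a = m² - n², b = 2mn, c = m² + n²
m = 61, n = 42
a = 61² - 42² = 3721 - 1764 = 1957
b = 2 × 61 × 42 = 5124
c = 61² + 42² = 3721 + 1764 = 5485
Verification: 1957² + 5124² = 3829849 + 26255376 = 30085225 = 5485² ✓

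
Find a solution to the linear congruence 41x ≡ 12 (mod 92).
x ≡ 16 (mod 92)

gcd(41, 92) = 1, which divides 12, so solutions exist.
Find 41^(-1) mod 92 by the extended Euclidean algorithm:
92 = 2 × 41 + 10  ⟹  10 = (1)·92 + (-2)·41
41 = 4 × 10 + 1  ⟹  1 = (-4)·92 + (9)·41
So (9)·41 ≡ 1 (mod 92), i.e. 41^(-1) ≡ 9 (mod 92).
x ≡ 9 × 12 = 108 ≡ 16 (mod 92).
Check: 41 × 16 = 656 ≡ 12 (mod 92).
Unique solution: x ≡ 16 (mod 92)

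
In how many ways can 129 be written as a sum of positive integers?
4835271870

p(n) counts ways to write n as a sum of positive integers (order ignored).
Euler's pentagonal recurrence: p(k) = p(k-1) + p(k-2) - p(k-5) - p(k-7) + p(k-12) + p(k-15) - ... (offsets j(3j∓1)/2, signs ++--, p(0)=1, p(<0)=0).
DP table for k = 0..128: p(0)=1, p(1)=1, p(2)=2, p(3)=3, p(4)=5, p(5)=7, p(6)=11, p(7)=15, p(8)=22, p(9)=30, p(10)=42, p(11)=56, p(12)=77, p(13)=101, p(14)=135, p(15)=176, p(16)=231, p(17)=297, p(18)=385, p(19)=490, p(20)=627, p(21)=792, p(22)=1002, p(23)=1255, p(24)=1575, p(25)=1958, p(26)=2436, p(27)=3010, p(28)=3718, p(29)=4565, p(30)=5604, p(31)=6842, p(32)=8349, p(33)=10143, p(34)=12310, p(35)=14883, p(36)=17977, p(37)=21637, p(38)=26015, p(39)=31185, p(40)=37338, p(41)=44583, p(42)=53174, p(43)=63261, p(44)=75175, p(45)=89134, p(46)=105558, p(47)=124754, p(48)=147273, p(49)=173525, p(50)=204226, p(51)=239943, p(52)=281589, p(53)=329931, p(54)=386155, p(55)=451276, p(56)=526823, p(57)=614154, p(58)=715220, p(59)=831820, p(60)=966467, p(61)=1121505, p(62)=1300156, p(63)=1505499, p(64)=1741630, p(65)=2012558, p(66)=2323520, p(67)=2679689, p(68)=3087735, p(69)=3554345, p(70)=4087968, p(71)=4697205, p(72)=5392783, p(73)=6185689, p(74)=7089500, p(75)=8118264, p(76)=9289091, p(77)=10619863, p(78)=12132164, p(79)=13848650, p(80)=15796476, p(81)=18004327, p(82)=20506255, p(83)=23338469, p(84)=26543660, p(85)=30167357, p(86)=34262962, p(87)=38887673, p(88)=44108109, p(89)=49995925, p(90)=56634173, p(91)=64112359, p(92)=72533807, p(93)=82010177, p(94)=92669720, p(95)=104651419, p(96)=118114304, p(97)=133230930, p(98)=150198136, p(99)=169229875, p(100)=190569292, p(101)=214481126, p(102)=241265379, p(103)=271248950, p(104)=304801365, p(105)=342325709, p(106)=384276336, p(107)=431149389, p(108)=483502844, p(109)=541946240, p(110)=607163746, p(111)=679903203, p(112)=761002156, p(113)=851376628, p(114)=952050665, p(115)=1064144451, p(116)=1188908248, p(117)=1327710076, p(118)=1482074143, p(119)=1653668665, p(120)=1844349560, p(121)=2056148051, p(122)=2291320912, p(123)=2552338241, p(124)=2841940500, p(125)=3163127352, p(126)=3519222692, p(127)=3913864295, p(128)=4351078600.
Final step: p(129) = p(128) + p(127) - p(124) - p(122) + p(117) + p(114) - p(107) - p(103) + p(94) + p(89) - p(78) - p(72) + p(59) + p(52) - p(37) - p(29) + p(12) + p(3)
= 4351078600 + 3913864295 - 2841940500 - 2291320912 + 1327710076 + 952050665 - 431149389 - 271248950 + 92669720 + 49995925 - 12132164 - 5392783 + 831820 + 281589 - 21637 - 4565 + 77 + 3
= 4835271870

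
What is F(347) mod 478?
189

Matrix identity: Q^n = [[F_(n+1), F_n], [F_n, F_(n-1)]] with Q = [[1,1],[1,0]].
n = 347 = 101011011₂. Square-and-multiply, entries mod 478:
Q^1 = [[1,1],[1,0]]
Q^2 = (Q^1)² = [[2,1],[1,1]]
Q^5 = (Q^2)²·Q = [[8,5],[5,3]]
Q^10 = (Q^5)² = [[89,55],[55,34]]
Q^21 = (Q^10)²·Q = [[25,430],[430,73]]
Q^43 = (Q^21)²·Q = [[137,61],[61,76]]
Q^86 = (Q^43)² = [[24,87],[87,415]]
Q^173 = (Q^86)²·Q = [[450,19],[19,431]]
Q^347 = (Q^173)²·Q = [[198,189],[189,9]]
F_347 mod 478 = Q^347[0][1] = 189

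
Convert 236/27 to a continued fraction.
[8; 1, 2, 1, 6]

Euclidean algorithm steps:
236 = 8 × 27 + 20
27 = 1 × 20 + 7
20 = 2 × 7 + 6
7 = 1 × 6 + 1
6 = 6 × 1 + 0
Continued fraction: [8; 1, 2, 1, 6]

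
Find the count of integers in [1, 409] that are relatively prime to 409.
408

409 = 409
φ(n) = n × ∏(1 - 1/p) for each prime p dividing n
φ(409) = 409 × (1 - 1/409) = 408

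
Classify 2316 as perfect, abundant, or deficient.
abundant

Proper divisors of 2316: sum = 1 + 2 + 3 + 4 + 6 + 12 + 193 + 386 + 579 + 772 + 1158 = 3116
Since 3116 > 2316, 2316 is abundant.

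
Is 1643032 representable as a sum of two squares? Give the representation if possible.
Not possible

Factorization: 1643032 = 2^3 × 59^3
By Fermat: n is sum of two squares iff every prime p ≡ 3 (mod 4) appears to even power.
Prime(s) ≡ 3 (mod 4) with odd exponent: [(59, 3)]
Therefore 1643032 cannot be expressed as a² + b².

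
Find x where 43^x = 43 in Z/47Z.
1

Baby-step giant-step with step n = ⌈√47⌉ = 7.
Baby steps 43^j mod 47 (j:value) for j=0..6: 0:1, 1:43, 2:16, 3:30, 4:21, 5:10, 6:7.
h = 43 is already in the table at j=1, so x = 1.
Check: 43^1 ≡ 43 (mod 47).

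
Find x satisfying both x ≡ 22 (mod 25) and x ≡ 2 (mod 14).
72

Using Chinese Remainder Theorem:
M = 25 × 14 = 350
M1 = 14, M2 = 25
y1 = 14^(-1) mod 25 = 9
y2 = 25^(-1) mod 14 = 9
x = (22×14×9 + 2×25×9) mod 350 = 72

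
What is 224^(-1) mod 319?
47

gcd(224, 319) = 1, so the inverse exists.
Extended Euclidean algorithm on (319, 224):
319 = 1 × 224 + 95  ⟹  95 = (1)·319 + (-1)·224
224 = 2 × 95 + 34  ⟹  34 = (-2)·319 + (3)·224
95 = 2 × 34 + 27  ⟹  27 = (5)·319 + (-7)·224
34 = 1 × 27 + 7  ⟹  7 = (-7)·319 + (10)·224
27 = 3 × 7 + 6  ⟹  6 = (26)·319 + (-37)·224
7 = 1 × 6 + 1  ⟹  1 = (-33)·319 + (47)·224
So (47)·224 ≡ 1 (mod 319), i.e. 224^(-1) ≡ 47 (mod 319).
Check: 224 × 47 = 10528 ≡ 1 (mod 319)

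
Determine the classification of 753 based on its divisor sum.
deficient

Proper divisors of 753: sum = 1 + 3 + 251 = 255
Since 255 < 753, 753 is deficient.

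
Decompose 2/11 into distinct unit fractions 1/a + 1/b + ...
1/6 + 1/66

Greedy algorithm:
2/11: ceiling(11/2) = 6, use 1/6
1/66: ceiling(66/1) = 66, use 1/66
Result: 2/11 = 1/6 + 1/66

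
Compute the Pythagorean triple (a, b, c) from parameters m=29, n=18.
(517, 1044, 1165)

Euclid's formula: a = m² - n², b = 2mn, c = m² + n²
m = 29, n = 18
a = 29² - 18² = 841 - 324 = 517
b = 2 × 29 × 18 = 1044
c = 29² + 18² = 841 + 324 = 1165
Verification: 517² + 1044² = 267289 + 1089936 = 1357225 = 1165² ✓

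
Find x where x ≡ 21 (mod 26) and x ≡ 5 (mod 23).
281

Using Chinese Remainder Theorem:
M = 26 × 23 = 598
M1 = 23, M2 = 26
y1 = 23^(-1) mod 26 = 17
y2 = 26^(-1) mod 23 = 8
x = (21×23×17 + 5×26×8) mod 598 = 281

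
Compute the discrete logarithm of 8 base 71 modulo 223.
60

Baby-step giant-step with step n = ⌈√223⌉ = 15.
Baby steps 71^j mod 223 (j:value) for j=0..14: 0:1, 1:71, 2:135, 3:219, 4:162, 5:129, 6:16, 7:21, 8:153, 9:159, 10:139, 11:57, 12:33, 13:113, 14:218.
Giant-step multiplier: 71^(-15) ≡ 71^(222-15) = 71^207 ≡ 174 (mod 223).
Giant steps γ_i = 8·174^i mod 223: γ_0=8, γ_1=54, γ_2=30, γ_3=91, γ_4=1 (in table at j=0).
x = i·n + j = 4·15 + 0 = 60.
Check: 71^60 ≡ 8 (mod 223).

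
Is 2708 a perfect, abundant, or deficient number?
deficient

Proper divisors of 2708: sum = 1 + 2 + 4 + 677 + 1354 = 2038
Since 2038 < 2708, 2708 is deficient.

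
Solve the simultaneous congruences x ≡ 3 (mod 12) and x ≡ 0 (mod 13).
39

Using Chinese Remainder Theorem:
M = 12 × 13 = 156
M1 = 13, M2 = 12
y1 = 13^(-1) mod 12 = 1
y2 = 12^(-1) mod 13 = 12
x = (3×13×1 + 0×12×12) mod 156 = 39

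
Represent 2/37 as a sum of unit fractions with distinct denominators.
1/19 + 1/703

Greedy algorithm:
2/37: ceiling(37/2) = 19, use 1/19
1/703: ceiling(703/1) = 703, use 1/703
Result: 2/37 = 1/19 + 1/703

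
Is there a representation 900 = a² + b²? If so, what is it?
0² + 30² (a=0, b=30)

Factorization: 900 = 2^2 × 3^2 × 5^2
By Fermat: n is sum of two squares iff every prime p ≡ 3 (mod 4) appears to even power.
All primes ≡ 3 (mod 4) appear to even power.
Search a = 0, 1, 2, … for 900 - a² a perfect square: first hit at a = 0: 900 - 0 = 900 = 30².
900 = 0² + 30² = 0 + 900 ✓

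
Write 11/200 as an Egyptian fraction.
1/19 + 1/423 + 1/229629 + 1/123035218200

Greedy algorithm:
11/200: ceiling(200/11) = 19, use 1/19
9/3800: ceiling(3800/9) = 423, use 1/423
7/1607400: ceiling(1607400/7) = 229629, use 1/229629
1/123035218200: ceiling(123035218200/1) = 123035218200, use 1/123035218200
Result: 11/200 = 1/19 + 1/423 + 1/229629 + 1/123035218200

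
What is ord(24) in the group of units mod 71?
35

71 is prime, so ord(24) divides φ(71) = 70.
Divisors of 70: 1, 2, 5, 7, 10, 14, 35, 70.
Repeated squaring: 24^1 ≡ 24, 24^2 ≡ 8, 24^4 ≡ 64, 24^8 ≡ 49, 24^16 ≡ 58, 24^32 ≡ 27, 24^64 ≡ 19 (mod 71).
Test 24^d mod 71 for each divisor d in increasing order:
24^1 ≡ 24
24^2 ≡ 8
24^5 = 24^4·24^1 ≡ 45
24^7 = 24^4·24^2·24^1 ≡ 5
24^10 = 24^8·24^2 ≡ 37
24^14 = 24^8·24^4·24^2 ≡ 25
24^35 = 24^32·24^2·24^1 ≡ 1  ← first divisor giving 1
The order is 35.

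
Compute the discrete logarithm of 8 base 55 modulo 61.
39

Baby-step giant-step with step n = ⌈√61⌉ = 8.
Baby steps 55^j mod 61 (j:value) for j=0..7: 0:1, 1:55, 2:36, 3:28, 4:15, 5:32, 6:52, 7:54.
Giant-step multiplier: 55^(-8) ≡ 55^(60-8) = 55^52 ≡ 16 (mod 61).
Giant steps γ_i = 8·16^i mod 61: γ_0=8, γ_1=6, γ_2=35, γ_3=11, γ_4=54 (in table at j=7).
x = i·n + j = 4·8 + 7 = 39.
Check: 55^39 ≡ 8 (mod 61).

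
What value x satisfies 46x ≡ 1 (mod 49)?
16

gcd(46, 49) = 1, so the inverse exists.
Extended Euclidean algorithm on (49, 46):
49 = 1 × 46 + 3  ⟹  3 = (1)·49 + (-1)·46
46 = 15 × 3 + 1  ⟹  1 = (-15)·49 + (16)·46
So (16)·46 ≡ 1 (mod 49), i.e. 46^(-1) ≡ 16 (mod 49).
Check: 46 × 16 = 736 ≡ 1 (mod 49)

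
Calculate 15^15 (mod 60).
15

Repeated squaring. Binary of 15 = 1111.
15^1 ≡ 15 (mod 60); 15^2 ≡ 45 (mod 60); 15^4 ≡ 45 (mod 60); 15^8 ≡ 45 (mod 60)
15^15 = 15^1 × 15^2 × 15^4 × 15^8 ≡ 15 (mod 60)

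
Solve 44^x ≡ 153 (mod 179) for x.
12

Baby-step giant-step with step n = ⌈√179⌉ = 14.
Baby steps 44^j mod 179 (j:value) for j=0..13: 0:1, 1:44, 2:146, 3:159, 4:15, 5:123, 6:42, 7:58, 8:46, 9:55, 10:93, 11:154, 12:153, 13:109.
h = 153 is already in the table at j=12, so x = 12.
Check: 44^12 ≡ 153 (mod 179).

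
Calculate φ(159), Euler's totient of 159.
104

159 = 3 × 53
φ(n) = n × ∏(1 - 1/p) for each prime p dividing n
φ(159) = 159 × (1 - 1/3) × (1 - 1/53) = 104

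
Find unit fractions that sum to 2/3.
1/2 + 1/6

Greedy algorithm:
2/3: ceiling(3/2) = 2, use 1/2
1/6: ceiling(6/1) = 6, use 1/6
Result: 2/3 = 1/2 + 1/6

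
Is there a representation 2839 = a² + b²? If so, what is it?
Not possible

Factorization: 2839 = 17 × 167
By Fermat: n is sum of two squares iff every prime p ≡ 3 (mod 4) appears to even power.
Prime(s) ≡ 3 (mod 4) with odd exponent: [(167, 1)]
Therefore 2839 cannot be expressed as a² + b².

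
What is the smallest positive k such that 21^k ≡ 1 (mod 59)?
29

59 is prime, so ord(21) divides φ(59) = 58.
Divisors of 58: 1, 2, 29, 58.
Repeated squaring: 21^1 ≡ 21, 21^2 ≡ 28, 21^4 ≡ 17, 21^8 ≡ 53, 21^16 ≡ 36, 21^32 ≡ 57 (mod 59).
Test 21^d mod 59 for each divisor d in increasing order:
21^1 ≡ 21
21^2 ≡ 28
21^29 = 21^16·21^8·21^4·21^1 ≡ 1  ← first divisor giving 1
The order is 29.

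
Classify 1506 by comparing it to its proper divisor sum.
abundant

Proper divisors of 1506: sum = 1 + 2 + 3 + 6 + 251 + 502 + 753 = 1518
Since 1518 > 1506, 1506 is abundant.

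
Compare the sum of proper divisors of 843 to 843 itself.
deficient

Proper divisors of 843: sum = 1 + 3 + 281 = 285
Since 285 < 843, 843 is deficient.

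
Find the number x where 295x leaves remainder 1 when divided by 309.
22

gcd(295, 309) = 1, so the inverse exists.
Extended Euclidean algorithm on (309, 295):
309 = 1 × 295 + 14  ⟹  14 = (1)·309 + (-1)·295
295 = 21 × 14 + 1  ⟹  1 = (-21)·309 + (22)·295
So (22)·295 ≡ 1 (mod 309), i.e. 295^(-1) ≡ 22 (mod 309).
Check: 295 × 22 = 6490 ≡ 1 (mod 309)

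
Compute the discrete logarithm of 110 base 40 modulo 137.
103

Baby-step giant-step with step n = ⌈√137⌉ = 12.
Baby steps 40^j mod 137 (j:value) for j=0..11: 0:1, 1:40, 2:93, 3:21, 4:18, 5:35, 6:30, 7:104, 8:50, 9:82, 10:129, 11:91.
Giant-step multiplier: 40^(-12) ≡ 40^(136-12) = 40^124 ≡ 65 (mod 137).
Giant steps γ_i = 110·65^i mod 137: γ_0=110, γ_1=26, γ_2=46, γ_3=113, γ_4=84, γ_5=117, γ_6=70, γ_7=29, γ_8=104 (in table at j=7).
x = i·n + j = 8·12 + 7 = 103.
Check: 40^103 ≡ 110 (mod 137).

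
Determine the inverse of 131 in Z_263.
261

gcd(131, 263) = 1, so the inverse exists.
Extended Euclidean algorithm on (263, 131):
263 = 2 × 131 + 1  ⟹  1 = (1)·263 + (-2)·131
So (-2)·131 ≡ 1 (mod 263), i.e. 131^(-1) ≡ -2 ≡ 261 (mod 263).
Check: 131 × 261 = 34191 ≡ 1 (mod 263)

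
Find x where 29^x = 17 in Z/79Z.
9

Baby-step giant-step with step n = ⌈√79⌉ = 9.
Baby steps 29^j mod 79 (j:value) for j=0..8: 0:1, 1:29, 2:51, 3:57, 4:73, 5:63, 6:10, 7:53, 8:36.
Giant-step multiplier: 29^(-9) ≡ 29^(78-9) = 29^69 ≡ 14 (mod 79).
Giant steps γ_i = 17·14^i mod 79: γ_0=17, γ_1=1 (in table at j=0).
x = i·n + j = 1·9 + 0 = 9.
Check: 29^9 ≡ 17 (mod 79).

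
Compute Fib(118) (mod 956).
663

Matrix identity: Q^n = [[F_(n+1), F_n], [F_n, F_(n-1)]] with Q = [[1,1],[1,0]].
n = 118 = 1110110₂. Square-and-multiply, entries mod 956:
Q^1 = [[1,1],[1,0]]
Q^3 = (Q^1)²·Q = [[3,2],[2,1]]
Q^7 = (Q^3)²·Q = [[21,13],[13,8]]
Q^14 = (Q^7)² = [[610,377],[377,233]]
Q^29 = (Q^14)²·Q = [[320,857],[857,419]]
Q^59 = (Q^29)²·Q = [[800,349],[349,451]]
Q^118 = (Q^59)² = [[825,663],[663,162]]
F_118 mod 956 = Q^118[0][1] = 663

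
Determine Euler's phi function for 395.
312

395 = 5 × 79
φ(n) = n × ∏(1 - 1/p) for each prime p dividing n
φ(395) = 395 × (1 - 1/5) × (1 - 1/79) = 312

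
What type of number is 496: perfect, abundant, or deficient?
perfect

Proper divisors of 496: sum = 1 + 2 + 4 + 8 + 16 + 31 + 62 + 124 + 248 = 496
Since 496 = 496, 496 is perfect.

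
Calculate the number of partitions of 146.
27517052599

p(n) counts ways to write n as a sum of positive integers (order ignored).
Euler's pentagonal recurrence: p(k) = p(k-1) + p(k-2) - p(k-5) - p(k-7) + p(k-12) + p(k-15) - ... (offsets j(3j∓1)/2, signs ++--, p(0)=1, p(<0)=0).
DP table for k = 0..145: p(0)=1, p(1)=1, p(2)=2, p(3)=3, p(4)=5, p(5)=7, p(6)=11, p(7)=15, p(8)=22, p(9)=30, p(10)=42, p(11)=56, p(12)=77, p(13)=101, p(14)=135, p(15)=176, p(16)=231, p(17)=297, p(18)=385, p(19)=490, p(20)=627, p(21)=792, p(22)=1002, p(23)=1255, p(24)=1575, p(25)=1958, p(26)=2436, p(27)=3010, p(28)=3718, p(29)=4565, p(30)=5604, p(31)=6842, p(32)=8349, p(33)=10143, p(34)=12310, p(35)=14883, p(36)=17977, p(37)=21637, p(38)=26015, p(39)=31185, p(40)=37338, p(41)=44583, p(42)=53174, p(43)=63261, p(44)=75175, p(45)=89134, p(46)=105558, p(47)=124754, p(48)=147273, p(49)=173525, p(50)=204226, p(51)=239943, p(52)=281589, p(53)=329931, p(54)=386155, p(55)=451276, p(56)=526823, p(57)=614154, p(58)=715220, p(59)=831820, p(60)=966467, p(61)=1121505, p(62)=1300156, p(63)=1505499, p(64)=1741630, p(65)=2012558, p(66)=2323520, p(67)=2679689, p(68)=3087735, p(69)=3554345, p(70)=4087968, p(71)=4697205, p(72)=5392783, p(73)=6185689, p(74)=7089500, p(75)=8118264, p(76)=9289091, p(77)=10619863, p(78)=12132164, p(79)=13848650, p(80)=15796476, p(81)=18004327, p(82)=20506255, p(83)=23338469, p(84)=26543660, p(85)=30167357, p(86)=34262962, p(87)=38887673, p(88)=44108109, p(89)=49995925, p(90)=56634173, p(91)=64112359, p(92)=72533807, p(93)=82010177, p(94)=92669720, p(95)=104651419, p(96)=118114304, p(97)=133230930, p(98)=150198136, p(99)=169229875, p(100)=190569292, p(101)=214481126, p(102)=241265379, p(103)=271248950, p(104)=304801365, p(105)=342325709, p(106)=384276336, p(107)=431149389, p(108)=483502844, p(109)=541946240, p(110)=607163746, p(111)=679903203, p(112)=761002156, p(113)=851376628, p(114)=952050665, p(115)=1064144451, p(116)=1188908248, p(117)=1327710076, p(118)=1482074143, p(119)=1653668665, p(120)=1844349560, p(121)=2056148051, p(122)=2291320912, p(123)=2552338241, p(124)=2841940500, p(125)=3163127352, p(126)=3519222692, p(127)=3913864295, p(128)=4351078600, p(129)=4835271870, p(130)=5371315400, p(131)=5964539504, p(132)=6620830889, p(133)=7346629512, p(134)=8149040695, p(135)=9035836076, p(136)=10015581680, p(137)=11097645016, p(138)=12292341831, p(139)=13610949895, p(140)=15065878135, p(141)=16670689208, p(142)=18440293320, p(143)=20390982757, p(144)=22540654445, p(145)=24908858009.
Final step: p(146) = p(145) + p(144) - p(141) - p(139) + p(134) + p(131) - p(124) - p(120) + p(111) + p(106) - p(95) - p(89) + p(76) + p(69) - p(54) - p(46) + p(29) + p(20) - p(1)
= 24908858009 + 22540654445 - 16670689208 - 13610949895 + 8149040695 + 5964539504 - 2841940500 - 1844349560 + 679903203 + 384276336 - 104651419 - 49995925 + 9289091 + 3554345 - 386155 - 105558 + 4565 + 627 - 1
= 27517052599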